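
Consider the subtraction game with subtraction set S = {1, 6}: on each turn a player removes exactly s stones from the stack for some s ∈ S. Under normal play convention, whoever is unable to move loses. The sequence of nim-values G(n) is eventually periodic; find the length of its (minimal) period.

7

n :  0  1  2  3  4  5  6  7  8  9 10 11 12 13 14 15
G :  0  1  0  1  0  1  2  0  1  0  1  0  1  2  0  1
G(n+7) = G(n) holds for n = 0,…,5 (a full window of length max(S) = 6), so the sequence is purely periodic with period 7.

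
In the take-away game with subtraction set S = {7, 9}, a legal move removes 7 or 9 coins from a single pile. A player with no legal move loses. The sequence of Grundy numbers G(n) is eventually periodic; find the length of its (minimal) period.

n :  0  1  2  3  4  5  6  7  8  9 10 11 12 13 14 15 16 17 18 19 20 21 22 23 24 25 26 27 28 29 30 31 32 33
G :  0  0  0  0  0  0  0  1  1  1  1  1  1  1  2  2  0  0  0  0  0  0  0  1  1  1  1  1  1  1  2  2  0  0
G(n+16) = G(n) holds for n = 0,…,8 (a full window of length max(S) = 9), so the sequence is purely periodic with period 16.

16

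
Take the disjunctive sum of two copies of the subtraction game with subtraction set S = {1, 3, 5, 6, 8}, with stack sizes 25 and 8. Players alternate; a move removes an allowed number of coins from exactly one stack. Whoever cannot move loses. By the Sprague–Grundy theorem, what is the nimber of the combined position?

3

All stacks use S = {1, 3, 5, 6, 8}:
n :  0  1  2  3  4  5  6  7  8  9 10 11 12 13 14 15 16 17 18 19 20 21 22 23 24 25
G :  0  1  0  1  0  1  2  3  2  3  2  0  1  0  1  0  1  2  3  2  3  2  0  1  0  1
Stack A: G(25) = 1.
Stack B: G(8) = 2.
Combined Grundy value = 1 ⊕ 2 = 3.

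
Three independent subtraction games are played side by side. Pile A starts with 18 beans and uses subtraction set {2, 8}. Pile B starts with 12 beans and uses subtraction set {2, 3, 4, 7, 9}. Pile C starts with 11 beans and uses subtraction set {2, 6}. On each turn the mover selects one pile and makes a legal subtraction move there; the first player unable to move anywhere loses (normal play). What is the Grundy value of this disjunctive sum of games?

Pile A, S = {2, 8}:
n :  0  1  2  3  4  5  6  7  8  9 10 11 12 13 14 15 16 17 18
G :  0  0  1  1  0  0  1  1  2  2  0  0  1  1  0  0  1  1  2
G_A(18) = 2.
Pile B, S = {2, 3, 4, 7, 9}:
G(0) = 0
G(1) = mex{} = 0
G(2) = mex{0} = 1
G(3) = mex{0,0} = 1
G(4) = mex{1,0,0} = 2
G(5) = mex{1,1,0} = 2
G(6) = mex{2,1,1} = 0
G(7) = mex{2,2,1,0} = 3
G(8) = mex{0,2,2,0} = 1
G(9) = mex{3,0,2,1,0} = 4
G(10) = mex{1,3,0,1,0} = 2
G(11) = mex{4,1,3,2,1} = 0
G(12) = mex{2,4,1,2,1} = 0
G_B(12) = 0.
Pile C, S = {2, 6}:
G(0) = 0
G(1) = mex{} = 0
G(2) = mex{0} = 1
G(3) = mex{0} = 1
G(4) = mex{1} = 0
G(5) = mex{1} = 0
G(6) = mex{0,0} = 1
G(7) = mex{0,0} = 1
G(8) = mex{1,1} = 0
G(9) = mex{1,1} = 0
G(10) = mex{0,0} = 1
G(11) = mex{0,0} = 1
G_C(11) = 1.
Combined Grundy value = 2 ⊕ 0 ⊕ 1 = 3.

3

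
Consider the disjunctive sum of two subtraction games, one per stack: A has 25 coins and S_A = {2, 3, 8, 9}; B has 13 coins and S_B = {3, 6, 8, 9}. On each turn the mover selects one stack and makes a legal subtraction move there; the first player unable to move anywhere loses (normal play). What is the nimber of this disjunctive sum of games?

1

Stack A, S = {2, 3, 8, 9}:
G(0) = 0
G(1) = mex{} = 0
G(2) = mex{0} = 1
G(3) = mex{0,0} = 1
G(4) = mex{1,0} = 2
G(5) = mex{1,1} = 0
G(6) = mex{2,1} = 0
G(7) = mex{0,2} = 1
G(8) = mex{0,0,0} = 1
G(9) = mex{1,0,0,0} = 2
G(10) = mex{1,1,1,0} = 2
G(11) = mex{2,1,1,1} = 0
G(12) = mex{2,2,2,1} = 0
G(13) = mex{0,2,0,2} = 1
G(14) = mex{0,0,0,0} = 1
G(15) = mex{1,0,1,0} = 2
G(16) = mex{1,1,1,1} = 0
G(17) = mex{2,1,2,1} = 0
G(18) = mex{0,2,2,2} = 1
G(19) = mex{0,0,0,2} = 1
G(20) = mex{1,0,0,0} = 2
G(21) = mex{1,1,1,0} = 2
G(22) = mex{2,1,1,1} = 0
G(23) = mex{2,2,2,1} = 0
G(24) = mex{0,2,0,2} = 1
G(25) = mex{0,0,0,0} = 1
G_A(25) = 1.
Stack B, S = {3, 6, 8, 9}:
n :  0  1  2  3  4  5  6  7  8  9 10 11 12 13
G :  0  0  0  1  1  1  2  2  2  3  3  3  0  0
G_B(13) = 0.
Combined Grundy value = 1 ⊕ 0 = 1.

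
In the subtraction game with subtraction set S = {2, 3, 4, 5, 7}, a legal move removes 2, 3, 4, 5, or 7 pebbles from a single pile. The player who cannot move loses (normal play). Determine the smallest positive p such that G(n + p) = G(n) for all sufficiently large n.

9

n :  0  1  2  3  4  5  6  7  8  9 10 11 12 13 14 15 16 17 18 19
G :  0  0  1  1  2  2  3  3  4  0  0  1  1  2  2  3  3  4  0  0
G(n+9) = G(n) holds for n = 0,…,6 (a full window of length max(S) = 7), so the sequence is purely periodic with period 9.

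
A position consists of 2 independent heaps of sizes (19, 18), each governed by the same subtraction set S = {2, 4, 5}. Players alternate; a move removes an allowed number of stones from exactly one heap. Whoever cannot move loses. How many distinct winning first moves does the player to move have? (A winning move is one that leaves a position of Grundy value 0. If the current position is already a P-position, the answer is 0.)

0

All heaps use S = {2, 4, 5}:
n :  0  1  2  3  4  5  6  7  8  9 10 11 12 13 14 15 16 17 18 19
G :  0  0  1  1  2  2  3  0  0  1  1  2  2  3  0  0  1  1  2  2
Heap A: G(19) = 2.
Heap B: G(18) = 2.
Combined Grundy value = 2 ⊕ 2 = 0.
A winning move leaves total XOR = 0, i.e. changes one component's Grundy value g to g ⊕ X where X is the current total.
Heap A: target g' = 2⊕0 = 2, but every legal move changes the Grundy value (mex property), so 0 moves.
Heap B: target g' = 2⊕0 = 2, but every legal move changes the Grundy value (mex property), so 0 moves.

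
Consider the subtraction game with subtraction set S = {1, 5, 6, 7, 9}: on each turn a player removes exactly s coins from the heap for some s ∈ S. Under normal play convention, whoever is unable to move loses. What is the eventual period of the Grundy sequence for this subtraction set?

n :  0  1  2  3  4  5  6  7  8  9 10 11 12 13 14 15 16 17 18 19 20 21 22 23 24 25
G :  0  1  0  1  0  1  2  3  2  3  2  3  0  1  0  1  0  1  2  3  2  3  2  3  0  1
G(n+12) = G(n) holds for n = 0,…,8 (a full window of length max(S) = 9), so the sequence is purely periodic with period 12.

12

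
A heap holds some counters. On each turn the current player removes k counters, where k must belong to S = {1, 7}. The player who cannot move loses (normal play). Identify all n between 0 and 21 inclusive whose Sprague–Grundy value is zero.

G(0) = 0
G(1) = mex{0} = 1
G(2) = mex{1} = 0
G(3) = mex{0} = 1
G(4) = mex{1} = 0
G(5) = mex{0} = 1
G(6) = mex{1} = 0
G(7) = mex{0,0} = 1
G(8) = mex{1,1} = 0
G(9) = mex{0,0} = 1
G(10) = mex{1,1} = 0
G(11) = mex{0,0} = 1
G(12) = mex{1,1} = 0
G(13) = mex{0,0} = 1
G(14) = mex{1,1} = 0
G(15) = mex{0,0} = 1
G(16) = mex{1,1} = 0
G(17) = mex{0,0} = 1
G(18) = mex{1,1} = 0
G(19) = mex{0,0} = 1
G(20) = mex{1,1} = 0
G(21) = mex{0,0} = 1
P-positions are exactly the n with G(n) = 0.

0, 2, 4, 6, 8, 10, 12, 14, 16, 18, 20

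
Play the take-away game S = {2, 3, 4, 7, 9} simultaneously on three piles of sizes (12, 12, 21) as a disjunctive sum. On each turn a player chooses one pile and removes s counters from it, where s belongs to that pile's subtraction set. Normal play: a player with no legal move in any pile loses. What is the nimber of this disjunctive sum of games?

2

All piles use S = {2, 3, 4, 7, 9}:
n :  0  1  2  3  4  5  6  7  8  9 10 11 12 13 14 15 16 17 18 19 20 21
G :  0  0  1  1  2  2  0  3  1  4  2  0  0  1  1  2  2  0  3  1  4  2
Pile A: G(12) = 0.
Pile B: G(12) = 0.
Pile C: G(21) = 2.
Combined Grundy value = 0 ⊕ 0 ⊕ 2 = 2.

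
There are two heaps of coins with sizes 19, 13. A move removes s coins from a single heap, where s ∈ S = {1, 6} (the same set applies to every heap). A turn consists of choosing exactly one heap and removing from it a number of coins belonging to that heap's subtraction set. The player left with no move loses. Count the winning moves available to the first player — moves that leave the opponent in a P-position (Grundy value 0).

All heaps use S = {1, 6}:
G(0) = 0
G(1) = mex{0} = 1
G(2) = mex{1} = 0
G(3) = mex{0} = 1
G(4) = mex{1} = 0
G(5) = mex{0} = 1
G(6) = mex{1,0} = 2
G(7) = mex{2,1} = 0
G(8) = mex{0,0} = 1
G(9) = mex{1,1} = 0
G(10) = mex{0,0} = 1
G(11) = mex{1,1} = 0
G(12) = mex{0,2} = 1
G(13) = mex{1,0} = 2
G(14) = mex{2,1} = 0
G(15) = mex{0,0} = 1
G(16) = mex{1,1} = 0
G(17) = mex{0,0} = 1
G(18) = mex{1,1} = 0
G(19) = mex{0,2} = 1
Heap A: G(19) = 1.
Heap B: G(13) = 2.
Combined Grundy value = 1 ⊕ 2 = 3.
A winning move leaves total XOR = 0, i.e. changes one component's Grundy value g to g ⊕ X where X is the current total.
Heap A: need g' = 1⊕3 = 2. Options: 19−1→G=0, 19−6→G=2. Hits: 1.
Heap B: need g' = 2⊕3 = 1. Options: 13−1→G=1, 13−6→G=0. Hits: 1.

2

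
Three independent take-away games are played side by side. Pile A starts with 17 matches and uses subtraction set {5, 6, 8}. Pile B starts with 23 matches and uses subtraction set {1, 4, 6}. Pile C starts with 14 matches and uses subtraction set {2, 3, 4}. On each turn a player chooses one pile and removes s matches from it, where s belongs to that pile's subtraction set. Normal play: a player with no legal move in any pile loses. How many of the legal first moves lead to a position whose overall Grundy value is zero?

0

Pile A, S = {5, 6, 8}:
G(0) = 0
G(1) = mex{} = 0
G(2) = mex{} = 0
G(3) = mex{} = 0
G(4) = mex{} = 0
G(5) = mex{0} = 1
G(6) = mex{0,0} = 1
G(7) = mex{0,0} = 1
G(8) = mex{0,0,0} = 1
G(9) = mex{0,0,0} = 1
G(10) = mex{1,0,0} = 2
G(11) = mex{1,1,0} = 2
G(12) = mex{1,1,0} = 2
G(13) = mex{1,1,1} = 0
G(14) = mex{1,1,1} = 0
G(15) = mex{2,1,1} = 0
G(16) = mex{2,2,1} = 0
G(17) = mex{2,2,1} = 0
G_A(17) = 0.
Pile B, S = {1, 4, 6}:
G(0) = 0
G(1) = mex{0} = 1
G(2) = mex{1} = 0
G(3) = mex{0} = 1
G(4) = mex{1,0} = 2
G(5) = mex{2,1} = 0
G(6) = mex{0,0,0} = 1
G(7) = mex{1,1,1} = 0
G(8) = mex{0,2,0} = 1
G(9) = mex{1,0,1} = 2
G(10) = mex{2,1,2} = 0
G(11) = mex{0,0,0} = 1
G(12) = mex{1,1,1} = 0
G(13) = mex{0,2,0} = 1
G(14) = mex{1,0,1} = 2
G(15) = mex{2,1,2} = 0
G(16) = mex{0,0,0} = 1
G(17) = mex{1,1,1} = 0
G(18) = mex{0,2,0} = 1
G(19) = mex{1,0,1} = 2
G(20) = mex{2,1,2} = 0
G(21) = mex{0,0,0} = 1
G(22) = mex{1,1,1} = 0
G(23) = mex{0,2,0} = 1
G_B(23) = 1.
Pile C, S = {2, 3, 4}:
n :  0  1  2  3  4  5  6  7  8  9 10 11 12 13 14
G :  0  0  1  1  2  2  0  0  1  1  2  2  0  0  1
G_C(14) = 1.
Combined Grundy value = 0 ⊕ 1 ⊕ 1 = 0.
A winning move leaves total XOR = 0, i.e. changes one component's Grundy value g to g ⊕ X where X is the current total.
Pile A: target g' = 0⊕0 = 0, but every legal move changes the Grundy value (mex property), so 0 moves.
Pile B: target g' = 1⊕0 = 1, but every legal move changes the Grundy value (mex property), so 0 moves.
Pile C: target g' = 1⊕0 = 1, but every legal move changes the Grundy value (mex property), so 0 moves.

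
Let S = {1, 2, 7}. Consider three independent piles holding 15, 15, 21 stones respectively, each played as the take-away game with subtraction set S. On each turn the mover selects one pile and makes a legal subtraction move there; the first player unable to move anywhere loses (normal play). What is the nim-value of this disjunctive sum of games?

All piles use S = {1, 2, 7}:
G(0) = 0
G(1) = mex{0} = 1
G(2) = mex{1,0} = 2
G(3) = mex{2,1} = 0
G(4) = mex{0,2} = 1
G(5) = mex{1,0} = 2
G(6) = mex{2,1} = 0
G(7) = mex{0,2,0} = 1
G(8) = mex{1,0,1} = 2
G(9) = mex{2,1,2} = 0
G(10) = mex{0,2,0} = 1
G(11) = mex{1,0,1} = 2
G(12) = mex{2,1,2} = 0
G(13) = mex{0,2,0} = 1
G(14) = mex{1,0,1} = 2
G(15) = mex{2,1,2} = 0
G(16) = mex{0,2,0} = 1
G(17) = mex{1,0,1} = 2
G(18) = mex{2,1,2} = 0
G(19) = mex{0,2,0} = 1
G(20) = mex{1,0,1} = 2
G(21) = mex{2,1,2} = 0
Pile A: G(15) = 0.
Pile B: G(15) = 0.
Pile C: G(21) = 0.
Combined Grundy value = 0 ⊕ 0 ⊕ 0 = 0.

0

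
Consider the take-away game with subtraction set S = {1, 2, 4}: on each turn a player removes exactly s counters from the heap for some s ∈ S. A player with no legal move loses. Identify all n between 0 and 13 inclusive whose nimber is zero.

0, 3, 6, 9, 12

n :  0  1  2  3  4  5  6  7  8  9 10 11 12 13
G :  0  1  2  0  1  2  0  1  2  0  1  2  0  1
P-positions are exactly the n with G(n) = 0.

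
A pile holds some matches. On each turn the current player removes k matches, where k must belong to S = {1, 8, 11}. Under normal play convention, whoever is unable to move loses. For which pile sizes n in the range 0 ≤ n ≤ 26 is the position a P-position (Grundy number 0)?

n :  0  1  2  3  4  5  6  7  8  9 10 11 12 13 14 15 16 17 18 19 20 21 22 23 24 25 26
G :  0  1  0  1  0  1  0  1  2  0  1  2  3  2  3  2  0  1  0  1  2  0  1  0  1  0  1
P-positions are exactly the n with G(n) = 0.

0, 2, 4, 6, 9, 16, 18, 21, 23, 25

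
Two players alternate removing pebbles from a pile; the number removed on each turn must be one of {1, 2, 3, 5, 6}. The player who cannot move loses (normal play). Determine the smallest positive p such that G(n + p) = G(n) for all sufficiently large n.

4

n :  0  1  2  3  4  5  6  7  8  9 10 11 12 13 14
G :  0  1  2  3  0  1  2  3  0  1  2  3  0  1  2
G(n+4) = G(n) holds for n = 0,…,5 (a full window of length max(S) = 6), so the sequence is purely periodic with period 4.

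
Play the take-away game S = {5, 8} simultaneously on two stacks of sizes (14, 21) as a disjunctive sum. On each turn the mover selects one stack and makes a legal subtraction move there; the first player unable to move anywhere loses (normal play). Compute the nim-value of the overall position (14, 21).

All stacks use S = {5, 8}:
n :  0  1  2  3  4  5  6  7  8  9 10 11 12 13 14 15 16 17 18 19 20 21
G :  0  0  0  0  0  1  1  1  1  1  2  2  2  0  0  0  0  0  1  1  1  1
Stack A: G(14) = 0.
Stack B: G(21) = 1.
Combined Grundy value = 0 ⊕ 1 = 1.

1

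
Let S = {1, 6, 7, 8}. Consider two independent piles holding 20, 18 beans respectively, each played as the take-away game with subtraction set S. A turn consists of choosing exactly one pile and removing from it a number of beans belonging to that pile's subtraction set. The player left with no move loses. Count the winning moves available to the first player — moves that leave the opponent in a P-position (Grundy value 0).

All piles use S = {1, 6, 7, 8}:
n :  0  1  2  3  4  5  6  7  8  9 10 11 12 13 14 15 16 17 18 19 20
G :  0  1  0  1  0  1  2  3  2  3  2  3  4  0  1  0  1  0  1  2  3
Pile A: G(20) = 3.
Pile B: G(18) = 1.
Combined Grundy value = 3 ⊕ 1 = 2.
A winning move leaves total XOR = 0, i.e. changes one component's Grundy value g to g ⊕ X where X is the current total.
Pile A: need g' = 3⊕2 = 1. Options: 20−1→G=2, 20−6→G=1, 20−7→G=0, 20−8→G=4. Hits: 1.
Pile B: need g' = 1⊕2 = 3. Options: 18−1→G=0, 18−6→G=4, 18−7→G=3, 18−8→G=2. Hits: 1.

2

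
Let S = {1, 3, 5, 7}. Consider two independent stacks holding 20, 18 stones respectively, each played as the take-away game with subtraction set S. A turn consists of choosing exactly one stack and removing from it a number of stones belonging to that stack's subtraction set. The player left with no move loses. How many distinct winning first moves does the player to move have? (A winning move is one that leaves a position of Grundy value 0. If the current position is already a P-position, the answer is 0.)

0

All stacks use S = {1, 3, 5, 7}:
n :  0  1  2  3  4  5  6  7  8  9 10 11 12 13 14 15 16 17 18 19 20
G :  0  1  0  1  0  1  0  1  0  1  0  1  0  1  0  1  0  1  0  1  0
Stack A: G(20) = 0.
Stack B: G(18) = 0.
Combined Grundy value = 0 ⊕ 0 = 0.
A winning move leaves total XOR = 0, i.e. changes one component's Grundy value g to g ⊕ X where X is the current total.
Stack A: target g' = 0⊕0 = 0, but every legal move changes the Grundy value (mex property), so 0 moves.
Stack B: target g' = 0⊕0 = 0, but every legal move changes the Grundy value (mex property), so 0 moves.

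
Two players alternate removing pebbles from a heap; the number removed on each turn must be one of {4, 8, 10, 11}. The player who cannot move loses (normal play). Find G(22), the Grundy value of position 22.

n :  0  1  2  3  4  5  6  7  8  9 10 11 12 13 14 15 16 17 18 19 20 21 22
G :  0  0  0  0  1  1  1  1  2  2  2  2  3  3  3  0  0  0  0  1  1  1  1

1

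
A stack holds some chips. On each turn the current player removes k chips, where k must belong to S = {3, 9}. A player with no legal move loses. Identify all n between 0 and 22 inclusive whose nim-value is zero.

G(0) = 0
G(1) = mex{} = 0
G(2) = mex{} = 0
G(3) = mex{0} = 1
G(4) = mex{0} = 1
G(5) = mex{0} = 1
G(6) = mex{1} = 0
G(7) = mex{1} = 0
G(8) = mex{1} = 0
G(9) = mex{0,0} = 1
G(10) = mex{0,0} = 1
G(11) = mex{0,0} = 1
G(12) = mex{1,1} = 0
G(13) = mex{1,1} = 0
G(14) = mex{1,1} = 0
G(15) = mex{0,0} = 1
G(16) = mex{0,0} = 1
G(17) = mex{0,0} = 1
G(18) = mex{1,1} = 0
G(19) = mex{1,1} = 0
G(20) = mex{1,1} = 0
G(21) = mex{0,0} = 1
G(22) = mex{0,0} = 1
P-positions are exactly the n with G(n) = 0.

0, 1, 2, 6, 7, 8, 12, 13, 14, 18, 19, 20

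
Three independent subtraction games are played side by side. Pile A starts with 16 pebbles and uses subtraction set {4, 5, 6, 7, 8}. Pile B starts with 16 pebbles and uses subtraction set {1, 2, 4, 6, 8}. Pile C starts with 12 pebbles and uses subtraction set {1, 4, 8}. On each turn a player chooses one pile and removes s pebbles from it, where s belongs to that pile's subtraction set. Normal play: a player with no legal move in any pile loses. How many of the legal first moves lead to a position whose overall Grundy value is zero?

3

Pile A, S = {4, 5, 6, 7, 8}:
n :  0  1  2  3  4  5  6  7  8  9 10 11 12 13 14 15 16
G :  0  0  0  0  1  1  1  1  2  2  2  2  0  0  0  0  1
G_A(16) = 1.
Pile B, S = {1, 2, 4, 6, 8}:
n :  0  1  2  3  4  5  6  7  8  9 10 11 12 13 14 15 16
G :  0  1  2  0  1  2  3  4  5  3  0  1  2  0  1  2  3
G_B(16) = 3.
Pile C, S = {1, 4, 8}:
G(0) = 0
G(1) = mex{0} = 1
G(2) = mex{1} = 0
G(3) = mex{0} = 1
G(4) = mex{1,0} = 2
G(5) = mex{2,1} = 0
G(6) = mex{0,0} = 1
G(7) = mex{1,1} = 0
G(8) = mex{0,2,0} = 1
G(9) = mex{1,0,1} = 2
G(10) = mex{2,1,0} = 3
G(11) = mex{3,0,1} = 2
G(12) = mex{2,1,2} = 0
G_C(12) = 0.
Combined Grundy value = 1 ⊕ 3 ⊕ 0 = 2.
A winning move leaves total XOR = 0, i.e. changes one component's Grundy value g to g ⊕ X where X is the current total.
Pile A: need g' = 1⊕2 = 3. Options: 16−4→G=0, 16−5→G=2, 16−6→G=2, 16−7→G=2, 16−8→G=2. Hits: 0.
Pile B: need g' = 3⊕2 = 1. Options: 16−1→G=2, 16−2→G=1, 16−4→G=2, 16−6→G=0, 16−8→G=5. Hits: 1.
Pile C: need g' = 0⊕2 = 2. Options: 12−1→G=2, 12−4→G=1, 12−8→G=2. Hits: 2.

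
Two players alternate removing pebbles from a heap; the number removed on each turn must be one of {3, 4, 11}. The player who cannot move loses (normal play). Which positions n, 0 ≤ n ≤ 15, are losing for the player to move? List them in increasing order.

G(0) = 0
G(1) = mex{} = 0
G(2) = mex{} = 0
G(3) = mex{0} = 1
G(4) = mex{0,0} = 1
G(5) = mex{0,0} = 1
G(6) = mex{1,0} = 2
G(7) = mex{1,1} = 0
G(8) = mex{1,1} = 0
G(9) = mex{2,1} = 0
G(10) = mex{0,2} = 1
G(11) = mex{0,0,0} = 1
G(12) = mex{0,0,0} = 1
G(13) = mex{1,0,0} = 2
G(14) = mex{1,1,1} = 0
G(15) = mex{1,1,1} = 0
P-positions are exactly the n with G(n) = 0.

0, 1, 2, 7, 8, 9, 14, 15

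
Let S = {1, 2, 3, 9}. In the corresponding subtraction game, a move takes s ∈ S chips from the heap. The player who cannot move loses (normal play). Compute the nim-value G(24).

n :  0  1  2  3  4  5  6  7  8  9 10 11 12 13 14 15 16 17 18 19 20 21 22 23 24
G :  0  1  2  3  0  1  2  3  0  1  2  3  0  1  2  3  0  1  2  3  0  1  2  3  0

0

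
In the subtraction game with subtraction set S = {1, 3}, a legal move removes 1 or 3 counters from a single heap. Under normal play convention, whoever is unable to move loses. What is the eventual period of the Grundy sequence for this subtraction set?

2

G(0) = 0
G(1) = mex{0} = 1
G(2) = mex{1} = 0
G(3) = mex{0,0} = 1
G(4) = mex{1,1} = 0
G(5) = mex{0,0} = 1
G(6) = mex{1,1} = 0
G(7) = mex{0,0} = 1
G(8) = mex{1,1} = 0
G(9) = mex{0,0} = 1
G(10) = mex{1,1} = 0
G(11) = mex{0,0} = 1
G(12) = mex{1,1} = 0
G(13) = mex{0,0} = 1
G(14) = mex{1,1} = 0
G(n+2) = G(n) holds for n = 0,…,2 (a full window of length max(S) = 3), so the sequence is purely periodic with period 2.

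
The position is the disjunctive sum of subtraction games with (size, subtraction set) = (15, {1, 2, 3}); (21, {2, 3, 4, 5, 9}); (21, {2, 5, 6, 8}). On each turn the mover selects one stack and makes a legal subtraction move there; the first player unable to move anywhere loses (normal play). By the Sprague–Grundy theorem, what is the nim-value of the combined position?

0

Stack A, S = {1, 2, 3}:
G(0) = 0
G(1) = mex{0} = 1
G(2) = mex{1,0} = 2
G(3) = mex{2,1,0} = 3
G(4) = mex{3,2,1} = 0
G(5) = mex{0,3,2} = 1
G(6) = mex{1,0,3} = 2
G(7) = mex{2,1,0} = 3
G(8) = mex{3,2,1} = 0
G(9) = mex{0,3,2} = 1
G(10) = mex{1,0,3} = 2
G(11) = mex{2,1,0} = 3
G(12) = mex{3,2,1} = 0
G(13) = mex{0,3,2} = 1
G(14) = mex{1,0,3} = 2
G(15) = mex{2,1,0} = 3
G_A(15) = 3.
Stack B, S = {2, 3, 4, 5, 9}:
G(0) = 0
G(1) = mex{} = 0
G(2) = mex{0} = 1
G(3) = mex{0,0} = 1
G(4) = mex{1,0,0} = 2
G(5) = mex{1,1,0,0} = 2
G(6) = mex{2,1,1,0} = 3
G(7) = mex{2,2,1,1} = 0
G(8) = mex{3,2,2,1} = 0
G(9) = mex{0,3,2,2,0} = 1
G(10) = mex{0,0,3,2,0} = 1
G(11) = mex{1,0,0,3,1} = 2
G(12) = mex{1,1,0,0,1} = 2
G(13) = mex{2,1,1,0,2} = 3
G(14) = mex{2,2,1,1,2} = 0
G(15) = mex{3,2,2,1,3} = 0
G(16) = mex{0,3,2,2,0} = 1
G(17) = mex{0,0,3,2,0} = 1
G(18) = mex{1,0,0,3,1} = 2
G(19) = mex{1,1,0,0,1} = 2
G(20) = mex{2,1,1,0,2} = 3
G(21) = mex{2,2,1,1,2} = 0
G_B(21) = 0.
Stack C, S = {2, 5, 6, 8}:
G(0) = 0
G(1) = mex{} = 0
G(2) = mex{0} = 1
G(3) = mex{0} = 1
G(4) = mex{1} = 0
G(5) = mex{1,0} = 2
G(6) = mex{0,0,0} = 1
G(7) = mex{2,1,0} = 3
G(8) = mex{1,1,1,0} = 2
G(9) = mex{3,0,1,0} = 2
G(10) = mex{2,2,0,1} = 3
G(11) = mex{2,1,2,1} = 0
G(12) = mex{3,3,1,0} = 2
G(13) = mex{0,2,3,2} = 1
G(14) = mex{2,2,2,1} = 0
G(15) = mex{1,3,2,3} = 0
G(16) = mex{0,0,3,2} = 1
G(17) = mex{0,2,0,2} = 1
G(18) = mex{1,1,2,3} = 0
G(19) = mex{1,0,1,0} = 2
G(20) = mex{0,0,0,2} = 1
G(21) = mex{2,1,0,1} = 3
G_C(21) = 3.
Combined Grundy value = 3 ⊕ 0 ⊕ 3 = 0.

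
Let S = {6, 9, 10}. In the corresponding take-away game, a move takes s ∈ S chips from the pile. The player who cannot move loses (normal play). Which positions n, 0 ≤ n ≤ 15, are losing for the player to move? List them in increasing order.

0, 1, 2, 3, 4, 5

G(0) = 0
G(1) = mex{} = 0
G(2) = mex{} = 0
G(3) = mex{} = 0
G(4) = mex{} = 0
G(5) = mex{} = 0
G(6) = mex{0} = 1
G(7) = mex{0} = 1
G(8) = mex{0} = 1
G(9) = mex{0,0} = 1
G(10) = mex{0,0,0} = 1
G(11) = mex{0,0,0} = 1
G(12) = mex{1,0,0} = 2
G(13) = mex{1,0,0} = 2
G(14) = mex{1,0,0} = 2
G(15) = mex{1,1,0} = 2
P-positions are exactly the n with G(n) = 0.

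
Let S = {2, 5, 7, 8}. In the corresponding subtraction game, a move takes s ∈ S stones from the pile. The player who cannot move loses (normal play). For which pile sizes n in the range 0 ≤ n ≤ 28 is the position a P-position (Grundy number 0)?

0, 1, 4, 10, 13, 14, 23, 24, 27

n :  0  1  2  3  4  5  6  7  8  9 10 11 12 13 14 15 16 17 18 19 20 21 22 23 24 25 26 27 28
G :  0  0  1  1  0  2  1  3  2  2  0  3  1  0  0  1  1  3  2  2  3  3  2  0  0  1  1  0  2
P-positions are exactly the n with G(n) = 0.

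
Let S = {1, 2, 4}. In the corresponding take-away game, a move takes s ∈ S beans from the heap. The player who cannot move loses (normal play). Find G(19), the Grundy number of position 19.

1

G(0) = 0
G(1) = mex{0} = 1
G(2) = mex{1,0} = 2
G(3) = mex{2,1} = 0
G(4) = mex{0,2,0} = 1
G(5) = mex{1,0,1} = 2
G(6) = mex{2,1,2} = 0
G(7) = mex{0,2,0} = 1
G(8) = mex{1,0,1} = 2
G(9) = mex{2,1,2} = 0
G(10) = mex{0,2,0} = 1
G(11) = mex{1,0,1} = 2
G(12) = mex{2,1,2} = 0
G(13) = mex{0,2,0} = 1
G(14) = mex{1,0,1} = 2
G(15) = mex{2,1,2} = 0
G(16) = mex{0,2,0} = 1
G(17) = mex{1,0,1} = 2
G(18) = mex{2,1,2} = 0
G(19) = mex{0,2,0} = 1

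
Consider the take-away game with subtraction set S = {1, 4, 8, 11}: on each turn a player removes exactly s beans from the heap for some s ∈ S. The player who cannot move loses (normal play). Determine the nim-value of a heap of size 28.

n :  0  1  2  3  4  5  6  7  8  9 10 11 12 13 14 15 16 17 18 19 20 21 22 23 24 25 26 27 28
G :  0  1  0  1  2  0  1  0  1  2  3  2  0  1  0  1  2  0  1  0  1  2  3  2  0  1  0  1  2

2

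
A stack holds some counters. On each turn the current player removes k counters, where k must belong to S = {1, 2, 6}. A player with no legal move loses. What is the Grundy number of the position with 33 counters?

2

G(0) = 0
G(1) = mex{0} = 1
G(2) = mex{1,0} = 2
G(3) = mex{2,1} = 0
G(4) = mex{0,2} = 1
G(5) = mex{1,0} = 2
G(6) = mex{2,1,0} = 3
G(7) = mex{3,2,1} = 0
G(8) = mex{0,3,2} = 1
G(9) = mex{1,0,0} = 2
G(10) = mex{2,1,1} = 0
G(11) = mex{0,2,2} = 1
G(12) = mex{1,0,3} = 2
G(13) = mex{2,1,0} = 3
G(14) = mex{3,2,1} = 0
G(15) = mex{0,3,2} = 1
G(16) = mex{1,0,0} = 2
G(17) = mex{2,1,1} = 0
G(18) = mex{0,2,2} = 1
G(19) = mex{1,0,3} = 2
G(20) = mex{2,1,0} = 3
G(21) = mex{3,2,1} = 0
G(22) = mex{0,3,2} = 1
G(23) = mex{1,0,0} = 2
G(24) = mex{2,1,1} = 0
G(25) = mex{0,2,2} = 1
G(26) = mex{1,0,3} = 2
G(27) = mex{2,1,0} = 3
G(28) = mex{3,2,1} = 0
G(29) = mex{0,3,2} = 1
G(30) = mex{1,0,0} = 2
G(31) = mex{2,1,1} = 0
G(32) = mex{0,2,2} = 1
G(33) = mex{1,0,3} = 2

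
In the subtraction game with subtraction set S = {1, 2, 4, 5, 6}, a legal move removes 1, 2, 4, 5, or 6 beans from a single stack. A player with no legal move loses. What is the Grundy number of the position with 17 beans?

n :  0  1  2  3  4  5  6  7  8  9 10 11 12 13 14 15 16 17
G :  0  1  2  0  1  2  3  4  5  3  0  1  2  0  1  2  3  4

4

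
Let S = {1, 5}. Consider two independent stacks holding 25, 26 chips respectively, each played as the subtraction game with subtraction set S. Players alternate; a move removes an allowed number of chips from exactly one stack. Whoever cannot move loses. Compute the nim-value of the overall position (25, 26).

1

All stacks use S = {1, 5}:
n :  0  1  2  3  4  5  6  7  8  9 10 11 12 13 14 15 16 17 18 19 20 21 22 23 24 25 26
G :  0  1  0  1  0  1  0  1  0  1  0  1  0  1  0  1  0  1  0  1  0  1  0  1  0  1  0
Stack A: G(25) = 1.
Stack B: G(26) = 0.
Combined Grundy value = 1 ⊕ 0 = 1.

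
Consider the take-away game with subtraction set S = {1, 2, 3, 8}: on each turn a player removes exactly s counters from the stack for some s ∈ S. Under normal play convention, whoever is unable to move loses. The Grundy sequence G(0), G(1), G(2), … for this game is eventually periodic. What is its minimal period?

G(0) = 0
G(1) = mex{0} = 1
G(2) = mex{1,0} = 2
G(3) = mex{2,1,0} = 3
G(4) = mex{3,2,1} = 0
G(5) = mex{0,3,2} = 1
G(6) = mex{1,0,3} = 2
G(7) = mex{2,1,0} = 3
G(8) = mex{3,2,1,0} = 4
G(9) = mex{4,3,2,1} = 0
G(10) = mex{0,4,3,2} = 1
G(11) = mex{1,0,4,3} = 2
G(12) = mex{2,1,0,0} = 3
G(13) = mex{3,2,1,1} = 0
G(14) = mex{0,3,2,2} = 1
G(15) = mex{1,0,3,3} = 2
G(16) = mex{2,1,0,4} = 3
G(17) = mex{3,2,1,0} = 4
G(18) = mex{4,3,2,1} = 0
G(19) = mex{0,4,3,2} = 1
G(n+9) = G(n) holds for n = 0,…,7 (a full window of length max(S) = 8), so the sequence is purely periodic with period 9.

9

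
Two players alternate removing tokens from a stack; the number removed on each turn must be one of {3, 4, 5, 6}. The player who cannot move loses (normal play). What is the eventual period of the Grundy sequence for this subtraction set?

n :  0  1  2  3  4  5  6  7  8  9 10 11 12 13 14 15 16 17 18 19
G :  0  0  0  1  1  1  2  2  2  0  0  0  1  1  1  2  2  2  0  0
G(n+9) = G(n) holds for n = 0,…,5 (a full window of length max(S) = 6), so the sequence is purely periodic with period 9.

9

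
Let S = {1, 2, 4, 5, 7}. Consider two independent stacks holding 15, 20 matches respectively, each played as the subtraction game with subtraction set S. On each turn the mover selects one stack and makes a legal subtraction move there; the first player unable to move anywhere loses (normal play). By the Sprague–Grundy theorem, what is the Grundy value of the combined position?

2

All stacks use S = {1, 2, 4, 5, 7}:
G(0) = 0
G(1) = mex{0} = 1
G(2) = mex{1,0} = 2
G(3) = mex{2,1} = 0
G(4) = mex{0,2,0} = 1
G(5) = mex{1,0,1,0} = 2
G(6) = mex{2,1,2,1} = 0
G(7) = mex{0,2,0,2,0} = 1
G(8) = mex{1,0,1,0,1} = 2
G(9) = mex{2,1,2,1,2} = 0
G(10) = mex{0,2,0,2,0} = 1
G(11) = mex{1,0,1,0,1} = 2
G(12) = mex{2,1,2,1,2} = 0
G(13) = mex{0,2,0,2,0} = 1
G(14) = mex{1,0,1,0,1} = 2
G(15) = mex{2,1,2,1,2} = 0
G(16) = mex{0,2,0,2,0} = 1
G(17) = mex{1,0,1,0,1} = 2
G(18) = mex{2,1,2,1,2} = 0
G(19) = mex{0,2,0,2,0} = 1
G(20) = mex{1,0,1,0,1} = 2
Stack A: G(15) = 0.
Stack B: G(20) = 2.
Combined Grundy value = 0 ⊕ 2 = 2.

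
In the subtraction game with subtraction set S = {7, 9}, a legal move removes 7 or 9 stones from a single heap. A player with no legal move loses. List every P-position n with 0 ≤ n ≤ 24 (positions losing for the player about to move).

G(0) = 0
G(1) = mex{} = 0
G(2) = mex{} = 0
G(3) = mex{} = 0
G(4) = mex{} = 0
G(5) = mex{} = 0
G(6) = mex{} = 0
G(7) = mex{0} = 1
G(8) = mex{0} = 1
G(9) = mex{0,0} = 1
G(10) = mex{0,0} = 1
G(11) = mex{0,0} = 1
G(12) = mex{0,0} = 1
G(13) = mex{0,0} = 1
G(14) = mex{1,0} = 2
G(15) = mex{1,0} = 2
G(16) = mex{1,1} = 0
G(17) = mex{1,1} = 0
G(18) = mex{1,1} = 0
G(19) = mex{1,1} = 0
G(20) = mex{1,1} = 0
G(21) = mex{2,1} = 0
G(22) = mex{2,1} = 0
G(23) = mex{0,2} = 1
G(24) = mex{0,2} = 1
P-positions are exactly the n with G(n) = 0.

0, 1, 2, 3, 4, 5, 6, 16, 17, 18, 19, 20, 21, 22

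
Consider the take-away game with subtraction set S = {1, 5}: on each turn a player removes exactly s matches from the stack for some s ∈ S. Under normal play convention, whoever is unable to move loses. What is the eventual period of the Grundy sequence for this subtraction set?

G(0) = 0
G(1) = mex{0} = 1
G(2) = mex{1} = 0
G(3) = mex{0} = 1
G(4) = mex{1} = 0
G(5) = mex{0,0} = 1
G(6) = mex{1,1} = 0
G(7) = mex{0,0} = 1
G(8) = mex{1,1} = 0
G(9) = mex{0,0} = 1
G(10) = mex{1,1} = 0
G(11) = mex{0,0} = 1
G(12) = mex{1,1} = 0
G(13) = mex{0,0} = 1
G(14) = mex{1,1} = 0
G(n+2) = G(n) holds for n = 0,…,4 (a full window of length max(S) = 5), so the sequence is purely periodic with period 2.

2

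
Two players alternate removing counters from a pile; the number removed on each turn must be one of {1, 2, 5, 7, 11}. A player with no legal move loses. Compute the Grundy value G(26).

2

G(0) = 0
G(1) = mex{0} = 1
G(2) = mex{1,0} = 2
G(3) = mex{2,1} = 0
G(4) = mex{0,2} = 1
G(5) = mex{1,0,0} = 2
G(6) = mex{2,1,1} = 0
G(7) = mex{0,2,2,0} = 1
G(8) = mex{1,0,0,1} = 2
G(9) = mex{2,1,1,2} = 0
G(10) = mex{0,2,2,0} = 1
G(11) = mex{1,0,0,1,0} = 2
G(12) = mex{2,1,1,2,1} = 0
G(13) = mex{0,2,2,0,2} = 1
G(14) = mex{1,0,0,1,0} = 2
G(15) = mex{2,1,1,2,1} = 0
G(16) = mex{0,2,2,0,2} = 1
G(17) = mex{1,0,0,1,0} = 2
G(18) = mex{2,1,1,2,1} = 0
G(19) = mex{0,2,2,0,2} = 1
G(20) = mex{1,0,0,1,0} = 2
G(21) = mex{2,1,1,2,1} = 0
G(22) = mex{0,2,2,0,2} = 1
G(23) = mex{1,0,0,1,0} = 2
G(24) = mex{2,1,1,2,1} = 0
G(25) = mex{0,2,2,0,2} = 1
G(26) = mex{1,0,0,1,0} = 2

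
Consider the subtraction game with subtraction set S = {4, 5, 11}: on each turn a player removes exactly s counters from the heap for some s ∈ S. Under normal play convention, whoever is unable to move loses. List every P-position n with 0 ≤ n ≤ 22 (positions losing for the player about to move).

0, 1, 2, 3, 9, 10, 16, 17, 18, 19

G(0) = 0
G(1) = mex{} = 0
G(2) = mex{} = 0
G(3) = mex{} = 0
G(4) = mex{0} = 1
G(5) = mex{0,0} = 1
G(6) = mex{0,0} = 1
G(7) = mex{0,0} = 1
G(8) = mex{1,0} = 2
G(9) = mex{1,1} = 0
G(10) = mex{1,1} = 0
G(11) = mex{1,1,0} = 2
G(12) = mex{2,1,0} = 3
G(13) = mex{0,2,0} = 1
G(14) = mex{0,0,0} = 1
G(15) = mex{2,0,1} = 3
G(16) = mex{3,2,1} = 0
G(17) = mex{1,3,1} = 0
G(18) = mex{1,1,1} = 0
G(19) = mex{3,1,2} = 0
G(20) = mex{0,3,0} = 1
G(21) = mex{0,0,0} = 1
G(22) = mex{0,0,2} = 1
P-positions are exactly the n with G(n) = 0.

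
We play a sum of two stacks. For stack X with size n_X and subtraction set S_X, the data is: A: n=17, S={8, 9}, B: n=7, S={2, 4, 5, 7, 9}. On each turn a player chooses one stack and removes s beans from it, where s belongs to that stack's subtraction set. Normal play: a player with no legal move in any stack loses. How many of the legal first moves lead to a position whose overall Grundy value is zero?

Stack A, S = {8, 9}:
G(0) = 0
G(1) = mex{} = 0
G(2) = mex{} = 0
G(3) = mex{} = 0
G(4) = mex{} = 0
G(5) = mex{} = 0
G(6) = mex{} = 0
G(7) = mex{} = 0
G(8) = mex{0} = 1
G(9) = mex{0,0} = 1
G(10) = mex{0,0} = 1
G(11) = mex{0,0} = 1
G(12) = mex{0,0} = 1
G(13) = mex{0,0} = 1
G(14) = mex{0,0} = 1
G(15) = mex{0,0} = 1
G(16) = mex{1,0} = 2
G(17) = mex{1,1} = 0
G_A(17) = 0.
Stack B, S = {2, 4, 5, 7, 9}:
G(0) = 0
G(1) = mex{} = 0
G(2) = mex{0} = 1
G(3) = mex{0} = 1
G(4) = mex{1,0} = 2
G(5) = mex{1,0,0} = 2
G(6) = mex{2,1,0} = 3
G(7) = mex{2,1,1,0} = 3
G_B(7) = 3.
Combined Grundy value = 0 ⊕ 3 = 3.
A winning move leaves total XOR = 0, i.e. changes one component's Grundy value g to g ⊕ X where X is the current total.
Stack A: need g' = 0⊕3 = 3. Options: 17−8→G=1, 17−9→G=1. Hits: 0.
Stack B: need g' = 3⊕3 = 0. Options: 7−2→G=2, 7−4→G=1, 7−5→G=1, 7−7→G=0. Hits: 1.

1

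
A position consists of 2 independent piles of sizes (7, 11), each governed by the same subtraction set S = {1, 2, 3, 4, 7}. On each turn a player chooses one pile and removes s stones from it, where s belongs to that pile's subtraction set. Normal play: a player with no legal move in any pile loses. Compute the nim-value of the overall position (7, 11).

All piles use S = {1, 2, 3, 4, 7}:
n :  0  1  2  3  4  5  6  7  8  9 10 11
G :  0  1  2  3  4  0  1  2  3  4  0  1
Pile A: G(7) = 2.
Pile B: G(11) = 1.
Combined Grundy value = 2 ⊕ 1 = 3.

3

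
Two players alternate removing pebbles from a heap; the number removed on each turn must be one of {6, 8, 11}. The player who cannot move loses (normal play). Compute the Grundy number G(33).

n :  0  1  2  3  4  5  6  7  8  9 10 11 12 13 14 15 16 17 18 19 20 21 22 23 24 25 26 27 28 29 30 31 32 33
G :  0  0  0  0  0  0  1  1  1  1  1  1  2  2  2  2  2  0  0  0  0  0  0  1  1  1  1  1  1  2  2  2  2  2

2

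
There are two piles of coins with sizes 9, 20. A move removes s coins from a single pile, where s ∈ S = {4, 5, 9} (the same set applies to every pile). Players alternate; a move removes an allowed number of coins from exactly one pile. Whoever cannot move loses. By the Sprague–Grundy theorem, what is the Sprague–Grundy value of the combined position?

All piles use S = {4, 5, 9}:
G(0) = 0
G(1) = mex{} = 0
G(2) = mex{} = 0
G(3) = mex{} = 0
G(4) = mex{0} = 1
G(5) = mex{0,0} = 1
G(6) = mex{0,0} = 1
G(7) = mex{0,0} = 1
G(8) = mex{1,0} = 2
G(9) = mex{1,1,0} = 2
G(10) = mex{1,1,0} = 2
G(11) = mex{1,1,0} = 2
G(12) = mex{2,1,0} = 3
G(13) = mex{2,2,1} = 0
G(14) = mex{2,2,1} = 0
G(15) = mex{2,2,1} = 0
G(16) = mex{3,2,1} = 0
G(17) = mex{0,3,2} = 1
G(18) = mex{0,0,2} = 1
G(19) = mex{0,0,2} = 1
G(20) = mex{0,0,2} = 1
Pile A: G(9) = 2.
Pile B: G(20) = 1.
Combined Grundy value = 2 ⊕ 1 = 3.

3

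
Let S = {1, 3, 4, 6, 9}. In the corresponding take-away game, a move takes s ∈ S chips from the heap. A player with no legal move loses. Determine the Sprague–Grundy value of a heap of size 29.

3

n :  0  1  2  3  4  5  6  7  8  9 10 11 12 13 14 15 16 17 18 19 20 21 22 23 24 25 26 27 28 29
G :  0  1  0  1  2  3  2  0  1  4  3  2  0  1  0  1  2  3  2  0  1  4  3  2  0  1  0  1  2  3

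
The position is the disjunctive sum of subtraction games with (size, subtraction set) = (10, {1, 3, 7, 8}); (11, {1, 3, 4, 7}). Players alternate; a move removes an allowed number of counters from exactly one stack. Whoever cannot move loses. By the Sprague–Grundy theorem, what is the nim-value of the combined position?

3

Stack A, S = {1, 3, 7, 8}:
G(0) = 0
G(1) = mex{0} = 1
G(2) = mex{1} = 0
G(3) = mex{0,0} = 1
G(4) = mex{1,1} = 0
G(5) = mex{0,0} = 1
G(6) = mex{1,1} = 0
G(7) = mex{0,0,0} = 1
G(8) = mex{1,1,1,0} = 2
G(9) = mex{2,0,0,1} = 3
G(10) = mex{3,1,1,0} = 2
G_A(10) = 2.
Stack B, S = {1, 3, 4, 7}:
G(0) = 0
G(1) = mex{0} = 1
G(2) = mex{1} = 0
G(3) = mex{0,0} = 1
G(4) = mex{1,1,0} = 2
G(5) = mex{2,0,1} = 3
G(6) = mex{3,1,0} = 2
G(7) = mex{2,2,1,0} = 3
G(8) = mex{3,3,2,1} = 0
G(9) = mex{0,2,3,0} = 1
G(10) = mex{1,3,2,1} = 0
G(11) = mex{0,0,3,2} = 1
G_B(11) = 1.
Combined Grundy value = 2 ⊕ 1 = 3.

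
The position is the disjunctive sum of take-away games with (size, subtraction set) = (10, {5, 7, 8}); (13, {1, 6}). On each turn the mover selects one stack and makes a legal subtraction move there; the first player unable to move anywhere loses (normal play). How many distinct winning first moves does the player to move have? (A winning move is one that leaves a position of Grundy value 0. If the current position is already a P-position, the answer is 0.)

Stack A, S = {5, 7, 8}:
n :  0  1  2  3  4  5  6  7  8  9 10
G :  0  0  0  0  0  1  1  1  1  1  2
G_A(10) = 2.
Stack B, S = {1, 6}:
G(0) = 0
G(1) = mex{0} = 1
G(2) = mex{1} = 0
G(3) = mex{0} = 1
G(4) = mex{1} = 0
G(5) = mex{0} = 1
G(6) = mex{1,0} = 2
G(7) = mex{2,1} = 0
G(8) = mex{0,0} = 1
G(9) = mex{1,1} = 0
G(10) = mex{0,0} = 1
G(11) = mex{1,1} = 0
G(12) = mex{0,2} = 1
G(13) = mex{1,0} = 2
G_B(13) = 2.
Combined Grundy value = 2 ⊕ 2 = 0.
A winning move leaves total XOR = 0, i.e. changes one component's Grundy value g to g ⊕ X where X is the current total.
Stack A: target g' = 2⊕0 = 2, but every legal move changes the Grundy value (mex property), so 0 moves.
Stack B: target g' = 2⊕0 = 2, but every legal move changes the Grundy value (mex property), so 0 moves.

0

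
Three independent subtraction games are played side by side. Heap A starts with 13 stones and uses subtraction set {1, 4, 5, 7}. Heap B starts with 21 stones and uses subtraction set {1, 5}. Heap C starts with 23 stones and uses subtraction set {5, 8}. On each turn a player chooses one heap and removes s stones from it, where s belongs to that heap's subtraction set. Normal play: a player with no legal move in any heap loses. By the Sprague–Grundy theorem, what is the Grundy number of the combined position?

0

Heap A, S = {1, 4, 5, 7}:
n :  0  1  2  3  4  5  6  7  8  9 10 11 12 13
G :  0  1  0  1  2  3  2  3  0  1  0  1  2  3
G_A(13) = 3.
Heap B, S = {1, 5}:
n :  0  1  2  3  4  5  6  7  8  9 10 11 12 13 14 15 16 17 18 19 20 21
G :  0  1  0  1  0  1  0  1  0  1  0  1  0  1  0  1  0  1  0  1  0  1
G_B(21) = 1.
Heap C, S = {5, 8}:
G(0) = 0
G(1) = mex{} = 0
G(2) = mex{} = 0
G(3) = mex{} = 0
G(4) = mex{} = 0
G(5) = mex{0} = 1
G(6) = mex{0} = 1
G(7) = mex{0} = 1
G(8) = mex{0,0} = 1
G(9) = mex{0,0} = 1
G(10) = mex{1,0} = 2
G(11) = mex{1,0} = 2
G(12) = mex{1,0} = 2
G(13) = mex{1,1} = 0
G(14) = mex{1,1} = 0
G(15) = mex{2,1} = 0
G(16) = mex{2,1} = 0
G(17) = mex{2,1} = 0
G(18) = mex{0,2} = 1
G(19) = mex{0,2} = 1
G(20) = mex{0,2} = 1
G(21) = mex{0,0} = 1
G(22) = mex{0,0} = 1
G(23) = mex{1,0} = 2
G_C(23) = 2.
Combined Grundy value = 3 ⊕ 1 ⊕ 2 = 0.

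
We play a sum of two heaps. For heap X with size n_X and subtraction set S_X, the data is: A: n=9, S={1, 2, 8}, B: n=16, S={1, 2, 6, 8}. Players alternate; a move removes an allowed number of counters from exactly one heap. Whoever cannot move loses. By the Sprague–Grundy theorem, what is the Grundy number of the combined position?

Heap A, S = {1, 2, 8}:
G(0) = 0
G(1) = mex{0} = 1
G(2) = mex{1,0} = 2
G(3) = mex{2,1} = 0
G(4) = mex{0,2} = 1
G(5) = mex{1,0} = 2
G(6) = mex{2,1} = 0
G(7) = mex{0,2} = 1
G(8) = mex{1,0,0} = 2
G(9) = mex{2,1,1} = 0
G_A(9) = 0.
Heap B, S = {1, 2, 6, 8}:
G(0) = 0
G(1) = mex{0} = 1
G(2) = mex{1,0} = 2
G(3) = mex{2,1} = 0
G(4) = mex{0,2} = 1
G(5) = mex{1,0} = 2
G(6) = mex{2,1,0} = 3
G(7) = mex{3,2,1} = 0
G(8) = mex{0,3,2,0} = 1
G(9) = mex{1,0,0,1} = 2
G(10) = mex{2,1,1,2} = 0
G(11) = mex{0,2,2,0} = 1
G(12) = mex{1,0,3,1} = 2
G(13) = mex{2,1,0,2} = 3
G(14) = mex{3,2,1,3} = 0
G(15) = mex{0,3,2,0} = 1
G(16) = mex{1,0,0,1} = 2
G_B(16) = 2.
Combined Grundy value = 0 ⊕ 2 = 2.

2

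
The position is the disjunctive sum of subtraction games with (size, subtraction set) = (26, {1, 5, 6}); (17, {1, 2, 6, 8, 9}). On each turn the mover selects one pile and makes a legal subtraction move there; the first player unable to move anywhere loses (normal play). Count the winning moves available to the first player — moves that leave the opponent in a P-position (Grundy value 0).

Pile A, S = {1, 5, 6}:
G(0) = 0
G(1) = mex{0} = 1
G(2) = mex{1} = 0
G(3) = mex{0} = 1
G(4) = mex{1} = 0
G(5) = mex{0,0} = 1
G(6) = mex{1,1,0} = 2
G(7) = mex{2,0,1} = 3
G(8) = mex{3,1,0} = 2
G(9) = mex{2,0,1} = 3
G(10) = mex{3,1,0} = 2
G(11) = mex{2,2,1} = 0
G(12) = mex{0,3,2} = 1
G(13) = mex{1,2,3} = 0
G(14) = mex{0,3,2} = 1
G(15) = mex{1,2,3} = 0
G(16) = mex{0,0,2} = 1
G(17) = mex{1,1,0} = 2
G(18) = mex{2,0,1} = 3
G(19) = mex{3,1,0} = 2
G(20) = mex{2,0,1} = 3
G(21) = mex{3,1,0} = 2
G(22) = mex{2,2,1} = 0
G(23) = mex{0,3,2} = 1
G(24) = mex{1,2,3} = 0
G(25) = mex{0,3,2} = 1
G(26) = mex{1,2,3} = 0
G_A(26) = 0.
Pile B, S = {1, 2, 6, 8, 9}:
G(0) = 0
G(1) = mex{0} = 1
G(2) = mex{1,0} = 2
G(3) = mex{2,1} = 0
G(4) = mex{0,2} = 1
G(5) = mex{1,0} = 2
G(6) = mex{2,1,0} = 3
G(7) = mex{3,2,1} = 0
G(8) = mex{0,3,2,0} = 1
G(9) = mex{1,0,0,1,0} = 2
G(10) = mex{2,1,1,2,1} = 0
G(11) = mex{0,2,2,0,2} = 1
G(12) = mex{1,0,3,1,0} = 2
G(13) = mex{2,1,0,2,1} = 3
G(14) = mex{3,2,1,3,2} = 0
G(15) = mex{0,3,2,0,3} = 1
G(16) = mex{1,0,0,1,0} = 2
G(17) = mex{2,1,1,2,1} = 0
G_B(17) = 0.
Combined Grundy value = 0 ⊕ 0 = 0.
A winning move leaves total XOR = 0, i.e. changes one component's Grundy value g to g ⊕ X where X is the current total.
Pile A: target g' = 0⊕0 = 0, but every legal move changes the Grundy value (mex property), so 0 moves.
Pile B: target g' = 0⊕0 = 0, but every legal move changes the Grundy value (mex property), so 0 moves.

0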